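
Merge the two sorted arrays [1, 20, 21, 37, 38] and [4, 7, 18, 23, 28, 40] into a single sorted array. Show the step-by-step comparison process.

Merging process:

Compare 1 vs 4: take 1 from left. Merged: [1]
Compare 20 vs 4: take 4 from right. Merged: [1, 4]
Compare 20 vs 7: take 7 from right. Merged: [1, 4, 7]
Compare 20 vs 18: take 18 from right. Merged: [1, 4, 7, 18]
Compare 20 vs 23: take 20 from left. Merged: [1, 4, 7, 18, 20]
Compare 21 vs 23: take 21 from left. Merged: [1, 4, 7, 18, 20, 21]
Compare 37 vs 23: take 23 from right. Merged: [1, 4, 7, 18, 20, 21, 23]
Compare 37 vs 28: take 28 from right. Merged: [1, 4, 7, 18, 20, 21, 23, 28]
Compare 37 vs 40: take 37 from left. Merged: [1, 4, 7, 18, 20, 21, 23, 28, 37]
Compare 38 vs 40: take 38 from left. Merged: [1, 4, 7, 18, 20, 21, 23, 28, 37, 38]
Append remaining from right: [40]. Merged: [1, 4, 7, 18, 20, 21, 23, 28, 37, 38, 40]

Final merged array: [1, 4, 7, 18, 20, 21, 23, 28, 37, 38, 40]
Total comparisons: 10

The merged array is [1, 4, 7, 18, 20, 21, 23, 28, 37, 38, 40], requiring 10 comparisons. The merge step runs in O(n) time where n is the total number of elements.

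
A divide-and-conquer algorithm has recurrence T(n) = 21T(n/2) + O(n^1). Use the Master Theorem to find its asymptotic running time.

Master Theorem for T(n) = 21T(n/2) + O(n^1):

a = 21, b = 2, c = 1
log_b(a) = log_2(21) = 4.3923

Case 1: c = 1 < log_2(21) = 4.3923
T(n) = O(n^(log_2 21))

For T(n) = 21T(n/2) + O(n^1): log_2(21) = 4.3923. This is Case 1 of the Master Theorem (c < log_b(a), work dominated by leaves), giving O(n^(log_2 21)).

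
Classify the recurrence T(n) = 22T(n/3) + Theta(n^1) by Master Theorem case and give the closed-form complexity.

Master Theorem for T(n) = 22T(n/3) + O(n^1):

a = 22, b = 3, c = 1
log_b(a) = log_3(22) = 2.8136

Case 1: c = 1 < log_3(22) = 2.8136
T(n) = O(n^(log_3 22))

For T(n) = 22T(n/3) + O(n^1): log_3(22) = 2.8136. This is Case 1 of the Master Theorem (c < log_b(a), work dominated by leaves), giving O(n^(log_3 22)).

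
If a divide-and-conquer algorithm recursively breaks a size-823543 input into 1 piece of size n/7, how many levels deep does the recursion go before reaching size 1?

For divide and conquer with division factor 7:

Problem sizes at each level:
Level 0: 823543
Level 1: 117649
Level 2: 16807
Level 3: 2401
Level 4: 343
Level 5: 49
Level 6: 7
Level 7: 1

The root is level 0 and the size-1 base case is level 7 (the tree spans levels 0 through 7, i.e. 8 levels counting the root), so the depth is the number of divisions: log_7(823543) = 7

The recursion tree depth is log_7(823543) = 7. At each level, the problem size is divided by 7, so it takes 7 divisions to reduce to a base case of size 1. The algorithm makes 1 recursive call at each level.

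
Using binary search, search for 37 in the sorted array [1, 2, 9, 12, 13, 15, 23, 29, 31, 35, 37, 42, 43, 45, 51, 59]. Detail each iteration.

Binary search for 37 in [1, 2, 9, 12, 13, 15, 23, 29, 31, 35, 37, 42, 43, 45, 51, 59]:

lo=0, hi=15, mid=7, arr[mid]=29 -> 29 < 37, search right half
lo=8, hi=15, mid=11, arr[mid]=42 -> 42 > 37, search left half
lo=8, hi=10, mid=9, arr[mid]=35 -> 35 < 37, search right half
lo=10, hi=10, mid=10, arr[mid]=37 -> Found target at index 10!

Binary search finds 37 at index 10 after 4 comparisons. The search repeatedly halves the search space by comparing with the middle element.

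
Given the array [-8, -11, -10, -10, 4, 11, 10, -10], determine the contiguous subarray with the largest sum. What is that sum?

Using Kadane's algorithm on [-8, -11, -10, -10, 4, 11, 10, -10]:

Scanning through the array:
Position 1 (value -11): max_ending_here = -11, max_so_far = -8
Position 2 (value -10): max_ending_here = -10, max_so_far = -8
Position 3 (value -10): max_ending_here = -10, max_so_far = -8
Position 4 (value 4): max_ending_here = 4, max_so_far = 4
Position 5 (value 11): max_ending_here = 15, max_so_far = 15
Position 6 (value 10): max_ending_here = 25, max_so_far = 25
Position 7 (value -10): max_ending_here = 15, max_so_far = 25

Maximum subarray: [4, 11, 10]
Maximum sum: 25

The maximum subarray is [4, 11, 10] with sum 25. This subarray runs from index 4 to index 6.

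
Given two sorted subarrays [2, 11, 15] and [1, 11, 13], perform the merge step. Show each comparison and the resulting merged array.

Merging process:

Compare 2 vs 1: take 1 from right. Merged: [1]
Compare 2 vs 11: take 2 from left. Merged: [1, 2]
Compare 11 vs 11: take 11 from left. Merged: [1, 2, 11]
Compare 15 vs 11: take 11 from right. Merged: [1, 2, 11, 11]
Compare 15 vs 13: take 13 from right. Merged: [1, 2, 11, 11, 13]
Append remaining from left: [15]. Merged: [1, 2, 11, 11, 13, 15]

Final merged array: [1, 2, 11, 11, 13, 15]
Total comparisons: 5

The merged array is [1, 2, 11, 11, 13, 15], requiring 5 comparisons. The merge step runs in O(n) time where n is the total number of elements.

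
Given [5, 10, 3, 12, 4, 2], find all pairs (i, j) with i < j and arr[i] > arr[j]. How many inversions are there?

Finding inversions in [5, 10, 3, 12, 4, 2]:

(0, 2): arr[0]=5 > arr[2]=3
(0, 4): arr[0]=5 > arr[4]=4
(0, 5): arr[0]=5 > arr[5]=2
(1, 2): arr[1]=10 > arr[2]=3
(1, 4): arr[1]=10 > arr[4]=4
(1, 5): arr[1]=10 > arr[5]=2
(2, 5): arr[2]=3 > arr[5]=2
(3, 4): arr[3]=12 > arr[4]=4
(3, 5): arr[3]=12 > arr[5]=2
(4, 5): arr[4]=4 > arr[5]=2

Total inversions: 10

The array has 10 inversion(s): (0,2), (0,4), (0,5), (1,2), (1,4), (1,5), (2,5), (3,4), (3,5), (4,5). Each pair (i,j) satisfies i < j and arr[i] > arr[j].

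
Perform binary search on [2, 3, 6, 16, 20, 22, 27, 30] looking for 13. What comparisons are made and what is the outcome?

Binary search for 13 in [2, 3, 6, 16, 20, 22, 27, 30]:

lo=0, hi=7, mid=3, arr[mid]=16 -> 16 > 13, search left half
lo=0, hi=2, mid=1, arr[mid]=3 -> 3 < 13, search right half
lo=2, hi=2, mid=2, arr[mid]=6 -> 6 < 13, search right half
lo=3 > hi=2, target 13 not found

Binary search determines that 13 is not in the array after 3 comparisons. The search space was exhausted without finding the target.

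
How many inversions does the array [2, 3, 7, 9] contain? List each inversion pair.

Finding inversions in [2, 3, 7, 9]:


Total inversions: 0

The array has 0 inversions. It is already sorted.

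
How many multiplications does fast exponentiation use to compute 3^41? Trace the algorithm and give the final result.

Computing 3^41 by squaring (build up from 3^1; each line after the first costs one multiplication):

3^1 = 3
3^2 = (3^1)^2 = 3^2 = 9
3^4 = (3^2)^2 = 9^2 = 81
3^5 = 3 * 3^4 = 3 * 81 = 243
3^10 = (3^5)^2 = 243^2 = 59049
3^20 = (3^10)^2 = 59049^2 = 3486784401
3^40 = (3^20)^2 = 3486784401^2 = 12157665459056928801
3^41 = 3 * 3^40 = 3 * 12157665459056928801 = 36472996377170786403

Result: 36472996377170786403
Multiplications needed: 7 (7 lines after 3^1)

3^41 = 36472996377170786403. Using exponentiation by squaring, this requires 7 multiplications. The key idea: if the exponent is even, square the half-power; if odd, multiply by the base once.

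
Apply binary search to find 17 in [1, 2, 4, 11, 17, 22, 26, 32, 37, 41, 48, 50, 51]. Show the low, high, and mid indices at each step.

Binary search for 17 in [1, 2, 4, 11, 17, 22, 26, 32, 37, 41, 48, 50, 51]:

lo=0, hi=12, mid=6, arr[mid]=26 -> 26 > 17, search left half
lo=0, hi=5, mid=2, arr[mid]=4 -> 4 < 17, search right half
lo=3, hi=5, mid=4, arr[mid]=17 -> Found target at index 4!

Binary search finds 17 at index 4 after 3 comparisons. The search repeatedly halves the search space by comparing with the middle element.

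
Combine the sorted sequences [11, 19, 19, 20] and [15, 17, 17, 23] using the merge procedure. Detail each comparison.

Merging process:

Compare 11 vs 15: take 11 from left. Merged: [11]
Compare 19 vs 15: take 15 from right. Merged: [11, 15]
Compare 19 vs 17: take 17 from right. Merged: [11, 15, 17]
Compare 19 vs 17: take 17 from right. Merged: [11, 15, 17, 17]
Compare 19 vs 23: take 19 from left. Merged: [11, 15, 17, 17, 19]
Compare 19 vs 23: take 19 from left. Merged: [11, 15, 17, 17, 19, 19]
Compare 20 vs 23: take 20 from left. Merged: [11, 15, 17, 17, 19, 19, 20]
Append remaining from right: [23]. Merged: [11, 15, 17, 17, 19, 19, 20, 23]

Final merged array: [11, 15, 17, 17, 19, 19, 20, 23]
Total comparisons: 7

The merged array is [11, 15, 17, 17, 19, 19, 20, 23], requiring 7 comparisons. The merge step runs in O(n) time where n is the total number of elements.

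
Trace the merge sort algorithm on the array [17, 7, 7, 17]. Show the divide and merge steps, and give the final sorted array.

Merge sort trace:

Split: [17, 7, 7, 17] -> [17, 7] and [7, 17]
  Split: [17, 7] -> [17] and [7]
  Merge: [17] + [7] -> [7, 17]
  Split: [7, 17] -> [7] and [17]
  Merge: [7] + [17] -> [7, 17]
Merge: [7, 17] + [7, 17] -> [7, 7, 17, 17]

Final sorted array: [7, 7, 17, 17]

The merge sort proceeds by recursively splitting the array and merging sorted halves.
After all merges, the sorted array is [7, 7, 17, 17].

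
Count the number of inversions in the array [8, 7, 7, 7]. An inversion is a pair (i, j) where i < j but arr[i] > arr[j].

Finding inversions in [8, 7, 7, 7]:

(0, 1): arr[0]=8 > arr[1]=7
(0, 2): arr[0]=8 > arr[2]=7
(0, 3): arr[0]=8 > arr[3]=7

Total inversions: 3

The array has 3 inversion(s): (0,1), (0,2), (0,3). Each pair (i,j) satisfies i < j and arr[i] > arr[j].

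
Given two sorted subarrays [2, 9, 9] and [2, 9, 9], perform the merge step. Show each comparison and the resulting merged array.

Merging process:

Compare 2 vs 2: take 2 from left. Merged: [2]
Compare 9 vs 2: take 2 from right. Merged: [2, 2]
Compare 9 vs 9: take 9 from left. Merged: [2, 2, 9]
Compare 9 vs 9: take 9 from left. Merged: [2, 2, 9, 9]
Append remaining from right: [9, 9]. Merged: [2, 2, 9, 9, 9, 9]

Final merged array: [2, 2, 9, 9, 9, 9]
Total comparisons: 4

The merged array is [2, 2, 9, 9, 9, 9], requiring 4 comparisons. The merge step runs in O(n) time where n is the total number of elements.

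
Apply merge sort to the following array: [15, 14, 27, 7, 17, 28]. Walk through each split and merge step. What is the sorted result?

Merge sort trace:

Split: [15, 14, 27, 7, 17, 28] -> [15, 14, 27] and [7, 17, 28]
  Split: [15, 14, 27] -> [15] and [14, 27]
    Split: [14, 27] -> [14] and [27]
    Merge: [14] + [27] -> [14, 27]
  Merge: [15] + [14, 27] -> [14, 15, 27]
  Split: [7, 17, 28] -> [7] and [17, 28]
    Split: [17, 28] -> [17] and [28]
    Merge: [17] + [28] -> [17, 28]
  Merge: [7] + [17, 28] -> [7, 17, 28]
Merge: [14, 15, 27] + [7, 17, 28] -> [7, 14, 15, 17, 27, 28]

Final sorted array: [7, 14, 15, 17, 27, 28]

The merge sort proceeds by recursively splitting the array and merging sorted halves.
After all merges, the sorted array is [7, 14, 15, 17, 27, 28].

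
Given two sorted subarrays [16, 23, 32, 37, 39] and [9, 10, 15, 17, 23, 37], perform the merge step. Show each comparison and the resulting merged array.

Merging process:

Compare 16 vs 9: take 9 from right. Merged: [9]
Compare 16 vs 10: take 10 from right. Merged: [9, 10]
Compare 16 vs 15: take 15 from right. Merged: [9, 10, 15]
Compare 16 vs 17: take 16 from left. Merged: [9, 10, 15, 16]
Compare 23 vs 17: take 17 from right. Merged: [9, 10, 15, 16, 17]
Compare 23 vs 23: take 23 from left. Merged: [9, 10, 15, 16, 17, 23]
Compare 32 vs 23: take 23 from right. Merged: [9, 10, 15, 16, 17, 23, 23]
Compare 32 vs 37: take 32 from left. Merged: [9, 10, 15, 16, 17, 23, 23, 32]
Compare 37 vs 37: take 37 from left. Merged: [9, 10, 15, 16, 17, 23, 23, 32, 37]
Compare 39 vs 37: take 37 from right. Merged: [9, 10, 15, 16, 17, 23, 23, 32, 37, 37]
Append remaining from left: [39]. Merged: [9, 10, 15, 16, 17, 23, 23, 32, 37, 37, 39]

Final merged array: [9, 10, 15, 16, 17, 23, 23, 32, 37, 37, 39]
Total comparisons: 10

The merged array is [9, 10, 15, 16, 17, 23, 23, 32, 37, 37, 39], requiring 10 comparisons. The merge step runs in O(n) time where n is the total number of elements.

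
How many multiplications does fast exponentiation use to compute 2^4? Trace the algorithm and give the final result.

Computing 2^4 by squaring (build up from 2^1; each line after the first costs one multiplication):

2^1 = 2
2^2 = (2^1)^2 = 2^2 = 4
2^4 = (2^2)^2 = 4^2 = 16

Result: 16
Multiplications needed: 2 (2 lines after 2^1)

2^4 = 16. Using exponentiation by squaring, this requires 2 multiplications. The key idea: if the exponent is even, square the half-power; if odd, multiply by the base once.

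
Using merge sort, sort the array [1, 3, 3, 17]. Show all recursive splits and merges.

Merge sort trace:

Split: [1, 3, 3, 17] -> [1, 3] and [3, 17]
  Split: [1, 3] -> [1] and [3]
  Merge: [1] + [3] -> [1, 3]
  Split: [3, 17] -> [3] and [17]
  Merge: [3] + [17] -> [3, 17]
Merge: [1, 3] + [3, 17] -> [1, 3, 3, 17]

Final sorted array: [1, 3, 3, 17]

The merge sort proceeds by recursively splitting the array and merging sorted halves.
After all merges, the sorted array is [1, 3, 3, 17].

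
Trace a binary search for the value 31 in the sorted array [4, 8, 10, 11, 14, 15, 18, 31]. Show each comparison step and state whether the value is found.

Binary search for 31 in [4, 8, 10, 11, 14, 15, 18, 31]:

lo=0, hi=7, mid=3, arr[mid]=11 -> 11 < 31, search right half
lo=4, hi=7, mid=5, arr[mid]=15 -> 15 < 31, search right half
lo=6, hi=7, mid=6, arr[mid]=18 -> 18 < 31, search right half
lo=7, hi=7, mid=7, arr[mid]=31 -> Found target at index 7!

Binary search finds 31 at index 7 after 4 comparisons. The search repeatedly halves the search space by comparing with the middle element.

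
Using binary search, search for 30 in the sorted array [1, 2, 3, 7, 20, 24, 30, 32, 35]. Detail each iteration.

Binary search for 30 in [1, 2, 3, 7, 20, 24, 30, 32, 35]:

lo=0, hi=8, mid=4, arr[mid]=20 -> 20 < 30, search right half
lo=5, hi=8, mid=6, arr[mid]=30 -> Found target at index 6!

Binary search finds 30 at index 6 after 2 comparisons. The search repeatedly halves the search space by comparing with the middle element.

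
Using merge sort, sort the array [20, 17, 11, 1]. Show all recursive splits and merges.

Merge sort trace:

Split: [20, 17, 11, 1] -> [20, 17] and [11, 1]
  Split: [20, 17] -> [20] and [17]
  Merge: [20] + [17] -> [17, 20]
  Split: [11, 1] -> [11] and [1]
  Merge: [11] + [1] -> [1, 11]
Merge: [17, 20] + [1, 11] -> [1, 11, 17, 20]

Final sorted array: [1, 11, 17, 20]

The merge sort proceeds by recursively splitting the array and merging sorted halves.
After all merges, the sorted array is [1, 11, 17, 20].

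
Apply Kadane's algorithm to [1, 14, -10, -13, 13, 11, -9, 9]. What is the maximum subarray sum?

Using Kadane's algorithm on [1, 14, -10, -13, 13, 11, -9, 9]:

Scanning through the array:
Position 1 (value 14): max_ending_here = 15, max_so_far = 15
Position 2 (value -10): max_ending_here = 5, max_so_far = 15
Position 3 (value -13): max_ending_here = -8, max_so_far = 15
Position 4 (value 13): max_ending_here = 13, max_so_far = 15
Position 5 (value 11): max_ending_here = 24, max_so_far = 24
Position 6 (value -9): max_ending_here = 15, max_so_far = 24
Position 7 (value 9): max_ending_here = 24, max_so_far = 24

Maximum subarray: [13, 11]
Maximum sum: 24

The maximum subarray is [13, 11] with sum 24. This subarray runs from index 4 to index 5.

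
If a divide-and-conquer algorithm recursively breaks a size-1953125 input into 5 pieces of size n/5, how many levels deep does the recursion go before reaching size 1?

For divide and conquer with division factor 5:

Problem sizes at each level:
Level 0: 1953125
Level 1: 390625
Level 2: 78125
Level 3: 15625
Level 4: 3125
Level 5: 625
Level 6: 125
Level 7: 25
Level 8: 5
Level 9: 1

The root is level 0 and the size-1 base case is level 9 (the tree spans levels 0 through 9, i.e. 10 levels counting the root), so the depth is the number of divisions: log_5(1953125) = 9

The recursion tree depth is log_5(1953125) = 9. At each level, the problem size is divided by 5, so it takes 9 divisions to reduce to a base case of size 1. The algorithm makes 5 recursive calls at each level.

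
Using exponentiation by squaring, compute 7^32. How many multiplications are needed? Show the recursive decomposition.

Computing 7^32 by squaring (build up from 7^1; each line after the first costs one multiplication):

7^1 = 7
7^2 = (7^1)^2 = 7^2 = 49
7^4 = (7^2)^2 = 49^2 = 2401
7^8 = (7^4)^2 = 2401^2 = 5764801
7^16 = (7^8)^2 = 5764801^2 = 33232930569601
7^32 = (7^16)^2 = 33232930569601^2 = 1104427674243920646305299201

Result: 1104427674243920646305299201
Multiplications needed: 5 (5 lines after 7^1)

7^32 = 1104427674243920646305299201. Using exponentiation by squaring, this requires 5 multiplications. The key idea: if the exponent is even, square the half-power; if odd, multiply by the base once.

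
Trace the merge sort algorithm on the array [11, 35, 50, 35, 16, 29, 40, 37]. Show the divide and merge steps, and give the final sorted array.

Merge sort trace:

Split: [11, 35, 50, 35, 16, 29, 40, 37] -> [11, 35, 50, 35] and [16, 29, 40, 37]
  Split: [11, 35, 50, 35] -> [11, 35] and [50, 35]
    Split: [11, 35] -> [11] and [35]
    Merge: [11] + [35] -> [11, 35]
    Split: [50, 35] -> [50] and [35]
    Merge: [50] + [35] -> [35, 50]
  Merge: [11, 35] + [35, 50] -> [11, 35, 35, 50]
  Split: [16, 29, 40, 37] -> [16, 29] and [40, 37]
    Split: [16, 29] -> [16] and [29]
    Merge: [16] + [29] -> [16, 29]
    Split: [40, 37] -> [40] and [37]
    Merge: [40] + [37] -> [37, 40]
  Merge: [16, 29] + [37, 40] -> [16, 29, 37, 40]
Merge: [11, 35, 35, 50] + [16, 29, 37, 40] -> [11, 16, 29, 35, 35, 37, 40, 50]

Final sorted array: [11, 16, 29, 35, 35, 37, 40, 50]

The merge sort proceeds by recursively splitting the array and merging sorted halves.
After all merges, the sorted array is [11, 16, 29, 35, 35, 37, 40, 50].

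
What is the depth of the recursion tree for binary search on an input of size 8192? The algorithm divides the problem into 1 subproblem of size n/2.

For divide and conquer with division factor 2:

Problem sizes at each level:
Level 0: 8192
Level 1: 4096
Level 2: 2048
Level 3: 1024
Level 4: 512
Level 5: 256
Level 6: 128
Level 7: 64
Level 8: 32
Level 9: 16
Level 10: 8
Level 11: 4
Level 12: 2
Level 13: 1

The root is level 0 and the size-1 base case is level 13 (the tree spans levels 0 through 13, i.e. 14 levels counting the root), so the depth is the number of divisions: log_2(8192) = 13

The recursion tree depth is log_2(8192) = 13. At each level, the problem size is divided by 2, so it takes 13 divisions to reduce to a base case of size 1. The algorithm makes 1 recursive call at each level.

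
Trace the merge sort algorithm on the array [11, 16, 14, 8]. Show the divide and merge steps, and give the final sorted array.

Merge sort trace:

Split: [11, 16, 14, 8] -> [11, 16] and [14, 8]
  Split: [11, 16] -> [11] and [16]
  Merge: [11] + [16] -> [11, 16]
  Split: [14, 8] -> [14] and [8]
  Merge: [14] + [8] -> [8, 14]
Merge: [11, 16] + [8, 14] -> [8, 11, 14, 16]

Final sorted array: [8, 11, 14, 16]

The merge sort proceeds by recursively splitting the array and merging sorted halves.
After all merges, the sorted array is [8, 11, 14, 16].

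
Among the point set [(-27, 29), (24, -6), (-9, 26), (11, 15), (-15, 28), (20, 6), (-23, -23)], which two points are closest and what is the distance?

Computing all pairwise distances among 7 points:

d((-27, 29), (24, -6)) = 61.8547
d((-27, 29), (-9, 26)) = 18.2483
d((-27, 29), (11, 15)) = 40.4969
d((-27, 29), (-15, 28)) = 12.0416
d((-27, 29), (20, 6)) = 52.3259
d((-27, 29), (-23, -23)) = 52.1536
d((24, -6), (-9, 26)) = 45.9674
d((24, -6), (11, 15)) = 24.6982
d((24, -6), (-15, 28)) = 51.7397
d((24, -6), (20, 6)) = 12.6491
d((24, -6), (-23, -23)) = 49.98
d((-9, 26), (11, 15)) = 22.8254
d((-9, 26), (-15, 28)) = 6.3246 <-- minimum
d((-9, 26), (20, 6)) = 35.2278
d((-9, 26), (-23, -23)) = 50.9608
d((11, 15), (-15, 28)) = 29.0689
d((11, 15), (20, 6)) = 12.7279
d((11, 15), (-23, -23)) = 50.9902
d((-15, 28), (20, 6)) = 41.3401
d((-15, 28), (-23, -23)) = 51.6236
d((20, 6), (-23, -23)) = 51.8652

Closest pair: (-9, 26) and (-15, 28) with distance 6.3246

The closest pair is (-9, 26) and (-15, 28) with Euclidean distance 6.3246. For 7 points, brute-force pairwise comparison is shown above. For large n, the divide-and-conquer algorithm (sort by x, recurse on halves, check the dividing strip) achieves O(n log n).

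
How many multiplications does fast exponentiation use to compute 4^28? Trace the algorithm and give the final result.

Computing 4^28 by squaring (build up from 4^1; each line after the first costs one multiplication):

4^1 = 4
4^2 = (4^1)^2 = 4^2 = 16
4^3 = 4 * 4^2 = 4 * 16 = 64
4^6 = (4^3)^2 = 64^2 = 4096
4^7 = 4 * 4^6 = 4 * 4096 = 16384
4^14 = (4^7)^2 = 16384^2 = 268435456
4^28 = (4^14)^2 = 268435456^2 = 72057594037927936

Result: 72057594037927936
Multiplications needed: 6 (6 lines after 4^1)

4^28 = 72057594037927936. Using exponentiation by squaring, this requires 6 multiplications. The key idea: if the exponent is even, square the half-power; if odd, multiply by the base once.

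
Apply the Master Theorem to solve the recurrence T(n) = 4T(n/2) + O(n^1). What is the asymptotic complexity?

Master Theorem for T(n) = 4T(n/2) + O(n^1):

a = 4, b = 2, c = 1
log_b(a) = log_2(4) = 2.0000

Case 1: c = 1 < log_2(4) = 2.0000
T(n) = O(n^(log_2 4)) = O(n^2)

For T(n) = 4T(n/2) + O(n^1): log_2(4) = 2.0000. This is Case 1 of the Master Theorem (c < log_b(a), work dominated by leaves), giving O(n^2).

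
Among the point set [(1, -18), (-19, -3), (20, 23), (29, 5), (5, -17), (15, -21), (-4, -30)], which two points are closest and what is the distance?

Computing all pairwise distances among 7 points:

d((1, -18), (-19, -3)) = 25.0
d((1, -18), (20, 23)) = 45.1885
d((1, -18), (29, 5)) = 36.2353
d((1, -18), (5, -17)) = 4.1231 <-- minimum
d((1, -18), (15, -21)) = 14.3178
d((1, -18), (-4, -30)) = 13.0
d((-19, -3), (20, 23)) = 46.8722
d((-19, -3), (29, 5)) = 48.6621
d((-19, -3), (5, -17)) = 27.7849
d((-19, -3), (15, -21)) = 38.4708
d((-19, -3), (-4, -30)) = 30.8869
d((20, 23), (29, 5)) = 20.1246
d((20, 23), (5, -17)) = 42.72
d((20, 23), (15, -21)) = 44.2832
d((20, 23), (-4, -30)) = 58.1808
d((29, 5), (5, -17)) = 32.5576
d((29, 5), (15, -21)) = 29.5296
d((29, 5), (-4, -30)) = 48.1041
d((5, -17), (15, -21)) = 10.7703
d((5, -17), (-4, -30)) = 15.8114
d((15, -21), (-4, -30)) = 21.0238

Closest pair: (1, -18) and (5, -17) with distance 4.1231

The closest pair is (1, -18) and (5, -17) with Euclidean distance 4.1231. For 7 points, brute-force pairwise comparison is shown above. For large n, the divide-and-conquer algorithm (sort by x, recurse on halves, check the dividing strip) achieves O(n log n).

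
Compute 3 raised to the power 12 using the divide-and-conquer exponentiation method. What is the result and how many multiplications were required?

Computing 3^12 by squaring (build up from 3^1; each line after the first costs one multiplication):

3^1 = 3
3^2 = (3^1)^2 = 3^2 = 9
3^3 = 3 * 3^2 = 3 * 9 = 27
3^6 = (3^3)^2 = 27^2 = 729
3^12 = (3^6)^2 = 729^2 = 531441

Result: 531441
Multiplications needed: 4 (4 lines after 3^1)

3^12 = 531441. Using exponentiation by squaring, this requires 4 multiplications. The key idea: if the exponent is even, square the half-power; if odd, multiply by the base once.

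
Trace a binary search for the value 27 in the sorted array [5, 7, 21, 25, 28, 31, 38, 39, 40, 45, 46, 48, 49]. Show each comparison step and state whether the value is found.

Binary search for 27 in [5, 7, 21, 25, 28, 31, 38, 39, 40, 45, 46, 48, 49]:

lo=0, hi=12, mid=6, arr[mid]=38 -> 38 > 27, search left half
lo=0, hi=5, mid=2, arr[mid]=21 -> 21 < 27, search right half
lo=3, hi=5, mid=4, arr[mid]=28 -> 28 > 27, search left half
lo=3, hi=3, mid=3, arr[mid]=25 -> 25 < 27, search right half
lo=4 > hi=3, target 27 not found

Binary search determines that 27 is not in the array after 4 comparisons. The search space was exhausted without finding the target.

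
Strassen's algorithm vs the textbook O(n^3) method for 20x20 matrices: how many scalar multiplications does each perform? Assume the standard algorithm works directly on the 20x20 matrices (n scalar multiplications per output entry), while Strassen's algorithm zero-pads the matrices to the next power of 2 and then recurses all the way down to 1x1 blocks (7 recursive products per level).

Matrix multiplication for 20x20 matrices:

Strassen's algorithm requires power-of-2 dimensions. Pad 20x20 to 32x32 (next power of 2).

Standard algorithm: 20^3 = 8000 multiplications
Strassen's algorithm: 7^(log2(32)) = 7^5 = 16807 multiplications
Difference: 8000 - 16807 = -8807 (Strassen uses MORE here due to padding overhead — for small or just-over-power-of-2 n, padding can outweigh the per-level savings)

Standard: 8000 multiplications (20^3). Strassen: 16807 multiplications (7^5, after padding to 32x32). Strassen reduces 8 recursive multiplications to 7 at each level.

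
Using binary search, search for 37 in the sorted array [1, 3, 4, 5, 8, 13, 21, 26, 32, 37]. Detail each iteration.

Binary search for 37 in [1, 3, 4, 5, 8, 13, 21, 26, 32, 37]:

lo=0, hi=9, mid=4, arr[mid]=8 -> 8 < 37, search right half
lo=5, hi=9, mid=7, arr[mid]=26 -> 26 < 37, search right half
lo=8, hi=9, mid=8, arr[mid]=32 -> 32 < 37, search right half
lo=9, hi=9, mid=9, arr[mid]=37 -> Found target at index 9!

Binary search finds 37 at index 9 after 4 comparisons. The search repeatedly halves the search space by comparing with the middle element.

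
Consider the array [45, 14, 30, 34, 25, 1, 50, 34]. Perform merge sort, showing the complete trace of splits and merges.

Merge sort trace:

Split: [45, 14, 30, 34, 25, 1, 50, 34] -> [45, 14, 30, 34] and [25, 1, 50, 34]
  Split: [45, 14, 30, 34] -> [45, 14] and [30, 34]
    Split: [45, 14] -> [45] and [14]
    Merge: [45] + [14] -> [14, 45]
    Split: [30, 34] -> [30] and [34]
    Merge: [30] + [34] -> [30, 34]
  Merge: [14, 45] + [30, 34] -> [14, 30, 34, 45]
  Split: [25, 1, 50, 34] -> [25, 1] and [50, 34]
    Split: [25, 1] -> [25] and [1]
    Merge: [25] + [1] -> [1, 25]
    Split: [50, 34] -> [50] and [34]
    Merge: [50] + [34] -> [34, 50]
  Merge: [1, 25] + [34, 50] -> [1, 25, 34, 50]
Merge: [14, 30, 34, 45] + [1, 25, 34, 50] -> [1, 14, 25, 30, 34, 34, 45, 50]

Final sorted array: [1, 14, 25, 30, 34, 34, 45, 50]

The merge sort proceeds by recursively splitting the array and merging sorted halves.
After all merges, the sorted array is [1, 14, 25, 30, 34, 34, 45, 50].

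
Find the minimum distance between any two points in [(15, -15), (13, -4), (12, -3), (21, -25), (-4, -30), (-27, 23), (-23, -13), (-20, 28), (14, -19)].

Computing all pairwise distances among 9 points:

d((15, -15), (13, -4)) = 11.1803
d((15, -15), (12, -3)) = 12.3693
d((15, -15), (21, -25)) = 11.6619
d((15, -15), (-4, -30)) = 24.2074
d((15, -15), (-27, 23)) = 56.6392
d((15, -15), (-23, -13)) = 38.0526
d((15, -15), (-20, 28)) = 55.4437
d((15, -15), (14, -19)) = 4.1231
d((13, -4), (12, -3)) = 1.4142 <-- minimum
d((13, -4), (21, -25)) = 22.4722
d((13, -4), (-4, -30)) = 31.0644
d((13, -4), (-27, 23)) = 48.2597
d((13, -4), (-23, -13)) = 37.108
d((13, -4), (-20, 28)) = 45.9674
d((13, -4), (14, -19)) = 15.0333
d((12, -3), (21, -25)) = 23.7697
d((12, -3), (-4, -30)) = 31.3847
d((12, -3), (-27, 23)) = 46.8722
d((12, -3), (-23, -13)) = 36.4005
d((12, -3), (-20, 28)) = 44.5533
d((12, -3), (14, -19)) = 16.1245
d((21, -25), (-4, -30)) = 25.4951
d((21, -25), (-27, 23)) = 67.8823
d((21, -25), (-23, -13)) = 45.607
d((21, -25), (-20, 28)) = 67.0075
d((21, -25), (14, -19)) = 9.2195
d((-4, -30), (-27, 23)) = 57.7754
d((-4, -30), (-23, -13)) = 25.4951
d((-4, -30), (-20, 28)) = 60.1664
d((-4, -30), (14, -19)) = 21.095
d((-27, 23), (-23, -13)) = 36.2215
d((-27, 23), (-20, 28)) = 8.6023
d((-27, 23), (14, -19)) = 58.6941
d((-23, -13), (-20, 28)) = 41.1096
d((-23, -13), (14, -19)) = 37.4833
d((-20, 28), (14, -19)) = 58.0086

Closest pair: (13, -4) and (12, -3) with distance 1.4142

The closest pair is (13, -4) and (12, -3) with Euclidean distance 1.4142. For 9 points, brute-force pairwise comparison is shown above. For large n, the divide-and-conquer algorithm (sort by x, recurse on halves, check the dividing strip) achieves O(n log n).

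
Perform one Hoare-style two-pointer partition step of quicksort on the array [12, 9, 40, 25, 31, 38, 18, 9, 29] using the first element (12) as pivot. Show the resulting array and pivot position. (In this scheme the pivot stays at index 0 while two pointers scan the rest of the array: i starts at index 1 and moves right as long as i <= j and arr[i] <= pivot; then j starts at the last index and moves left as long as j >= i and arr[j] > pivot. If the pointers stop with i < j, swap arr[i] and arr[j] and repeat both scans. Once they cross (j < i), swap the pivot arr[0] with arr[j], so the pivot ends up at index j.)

Hoare-style two-pointer partition with pivot = 12:

Initial array: [12, 9, 40, 25, 31, 38, 18, 9, 29]

Pointers start at i = 1, j = 8.
i stops at index 2 (arr[2]=40 > 12), j stops at index 7 (arr[7]=9 <= 12): swap arr[2] and arr[7], array becomes [12, 9, 9, 25, 31, 38, 18, 40, 29]
i ends at 3, j ends at 2: the pointers have crossed (j < i), so scanning stops.

Swap pivot arr[0] with arr[2] to place pivot at position 2: [9, 9, 12, 25, 31, 38, 18, 40, 29]
Pivot position: 2

After partitioning with pivot 12, the array becomes [9, 9, 12, 25, 31, 38, 18, 40, 29]. The pivot is placed at index 2. All elements to the left of the pivot are <= 12, and all elements to the right are > 12.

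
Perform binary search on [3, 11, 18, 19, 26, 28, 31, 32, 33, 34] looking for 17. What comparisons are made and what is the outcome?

Binary search for 17 in [3, 11, 18, 19, 26, 28, 31, 32, 33, 34]:

lo=0, hi=9, mid=4, arr[mid]=26 -> 26 > 17, search left half
lo=0, hi=3, mid=1, arr[mid]=11 -> 11 < 17, search right half
lo=2, hi=3, mid=2, arr[mid]=18 -> 18 > 17, search left half
lo=2 > hi=1, target 17 not found

Binary search determines that 17 is not in the array after 3 comparisons. The search space was exhausted without finding the target.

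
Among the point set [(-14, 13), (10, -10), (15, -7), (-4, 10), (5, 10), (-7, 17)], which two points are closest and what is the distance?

Computing all pairwise distances among 6 points:

d((-14, 13), (10, -10)) = 33.2415
d((-14, 13), (15, -7)) = 35.2278
d((-14, 13), (-4, 10)) = 10.4403
d((-14, 13), (5, 10)) = 19.2354
d((-14, 13), (-7, 17)) = 8.0623
d((10, -10), (15, -7)) = 5.831 <-- minimum
d((10, -10), (-4, 10)) = 24.4131
d((10, -10), (5, 10)) = 20.6155
d((10, -10), (-7, 17)) = 31.9061
d((15, -7), (-4, 10)) = 25.4951
d((15, -7), (5, 10)) = 19.7231
d((15, -7), (-7, 17)) = 32.5576
d((-4, 10), (5, 10)) = 9.0
d((-4, 10), (-7, 17)) = 7.6158
d((5, 10), (-7, 17)) = 13.8924

Closest pair: (10, -10) and (15, -7) with distance 5.831

The closest pair is (10, -10) and (15, -7) with Euclidean distance 5.831. For 6 points, brute-force pairwise comparison is shown above. For large n, the divide-and-conquer algorithm (sort by x, recurse on halves, check the dividing strip) achieves O(n log n).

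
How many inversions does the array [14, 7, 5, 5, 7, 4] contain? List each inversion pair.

Finding inversions in [14, 7, 5, 5, 7, 4]:

(0, 1): arr[0]=14 > arr[1]=7
(0, 2): arr[0]=14 > arr[2]=5
(0, 3): arr[0]=14 > arr[3]=5
(0, 4): arr[0]=14 > arr[4]=7
(0, 5): arr[0]=14 > arr[5]=4
(1, 2): arr[1]=7 > arr[2]=5
(1, 3): arr[1]=7 > arr[3]=5
(1, 5): arr[1]=7 > arr[5]=4
(2, 5): arr[2]=5 > arr[5]=4
(3, 5): arr[3]=5 > arr[5]=4
(4, 5): arr[4]=7 > arr[5]=4

Total inversions: 11

The array has 11 inversion(s): (0,1), (0,2), (0,3), (0,4), (0,5), (1,2), (1,3), (1,5), (2,5), (3,5), (4,5). Each pair (i,j) satisfies i < j and arr[i] > arr[j].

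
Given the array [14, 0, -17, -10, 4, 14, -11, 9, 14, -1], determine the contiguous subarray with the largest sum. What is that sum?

Using Kadane's algorithm on [14, 0, -17, -10, 4, 14, -11, 9, 14, -1]:

Scanning through the array:
Position 1 (value 0): max_ending_here = 14, max_so_far = 14
Position 2 (value -17): max_ending_here = -3, max_so_far = 14
Position 3 (value -10): max_ending_here = -10, max_so_far = 14
Position 4 (value 4): max_ending_here = 4, max_so_far = 14
Position 5 (value 14): max_ending_here = 18, max_so_far = 18
Position 6 (value -11): max_ending_here = 7, max_so_far = 18
Position 7 (value 9): max_ending_here = 16, max_so_far = 18
Position 8 (value 14): max_ending_here = 30, max_so_far = 30
Position 9 (value -1): max_ending_here = 29, max_so_far = 30

Maximum subarray: [4, 14, -11, 9, 14]
Maximum sum: 30

The maximum subarray is [4, 14, -11, 9, 14] with sum 30. This subarray runs from index 4 to index 8.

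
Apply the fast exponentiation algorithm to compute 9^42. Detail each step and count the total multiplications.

Computing 9^42 by squaring (build up from 9^1; each line after the first costs one multiplication):

9^1 = 9
9^2 = (9^1)^2 = 9^2 = 81
9^4 = (9^2)^2 = 81^2 = 6561
9^5 = 9 * 9^4 = 9 * 6561 = 59049
9^10 = (9^5)^2 = 59049^2 = 3486784401
9^20 = (9^10)^2 = 3486784401^2 = 12157665459056928801
9^21 = 9 * 9^20 = 9 * 12157665459056928801 = 109418989131512359209
9^42 = (9^21)^2 = 109418989131512359209^2 = 11972515182562019788602740026717047105681

Result: 11972515182562019788602740026717047105681
Multiplications needed: 7 (7 lines after 9^1)

9^42 = 11972515182562019788602740026717047105681. Using exponentiation by squaring, this requires 7 multiplications. The key idea: if the exponent is even, square the half-power; if odd, multiply by the base once.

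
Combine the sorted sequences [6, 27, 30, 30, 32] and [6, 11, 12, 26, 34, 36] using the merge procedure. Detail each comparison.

Merging process:

Compare 6 vs 6: take 6 from left. Merged: [6]
Compare 27 vs 6: take 6 from right. Merged: [6, 6]
Compare 27 vs 11: take 11 from right. Merged: [6, 6, 11]
Compare 27 vs 12: take 12 from right. Merged: [6, 6, 11, 12]
Compare 27 vs 26: take 26 from right. Merged: [6, 6, 11, 12, 26]
Compare 27 vs 34: take 27 from left. Merged: [6, 6, 11, 12, 26, 27]
Compare 30 vs 34: take 30 from left. Merged: [6, 6, 11, 12, 26, 27, 30]
Compare 30 vs 34: take 30 from left. Merged: [6, 6, 11, 12, 26, 27, 30, 30]
Compare 32 vs 34: take 32 from left. Merged: [6, 6, 11, 12, 26, 27, 30, 30, 32]
Append remaining from right: [34, 36]. Merged: [6, 6, 11, 12, 26, 27, 30, 30, 32, 34, 36]

Final merged array: [6, 6, 11, 12, 26, 27, 30, 30, 32, 34, 36]
Total comparisons: 9

The merged array is [6, 6, 11, 12, 26, 27, 30, 30, 32, 34, 36], requiring 9 comparisons. The merge step runs in O(n) time where n is the total number of elements.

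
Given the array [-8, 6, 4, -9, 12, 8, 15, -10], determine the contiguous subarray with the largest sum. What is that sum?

Using Kadane's algorithm on [-8, 6, 4, -9, 12, 8, 15, -10]:

Scanning through the array:
Position 1 (value 6): max_ending_here = 6, max_so_far = 6
Position 2 (value 4): max_ending_here = 10, max_so_far = 10
Position 3 (value -9): max_ending_here = 1, max_so_far = 10
Position 4 (value 12): max_ending_here = 13, max_so_far = 13
Position 5 (value 8): max_ending_here = 21, max_so_far = 21
Position 6 (value 15): max_ending_here = 36, max_so_far = 36
Position 7 (value -10): max_ending_here = 26, max_so_far = 36

Maximum subarray: [6, 4, -9, 12, 8, 15]
Maximum sum: 36

The maximum subarray is [6, 4, -9, 12, 8, 15] with sum 36. This subarray runs from index 1 to index 6.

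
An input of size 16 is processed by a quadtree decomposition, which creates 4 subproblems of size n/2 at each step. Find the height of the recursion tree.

For divide and conquer with division factor 2:

Problem sizes at each level:
Level 0: 16
Level 1: 8
Level 2: 4
Level 3: 2
Level 4: 1

The root is level 0 and the size-1 base case is level 4 (the tree spans levels 0 through 4, i.e. 5 levels counting the root), so the depth is the number of divisions: log_2(16) = 4

The recursion tree depth is log_2(16) = 4. At each level, the problem size is divided by 2, so it takes 4 divisions to reduce to a base case of size 1. The algorithm makes 4 recursive calls at each level.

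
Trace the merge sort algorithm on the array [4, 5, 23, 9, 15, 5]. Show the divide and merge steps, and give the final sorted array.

Merge sort trace:

Split: [4, 5, 23, 9, 15, 5] -> [4, 5, 23] and [9, 15, 5]
  Split: [4, 5, 23] -> [4] and [5, 23]
    Split: [5, 23] -> [5] and [23]
    Merge: [5] + [23] -> [5, 23]
  Merge: [4] + [5, 23] -> [4, 5, 23]
  Split: [9, 15, 5] -> [9] and [15, 5]
    Split: [15, 5] -> [15] and [5]
    Merge: [15] + [5] -> [5, 15]
  Merge: [9] + [5, 15] -> [5, 9, 15]
Merge: [4, 5, 23] + [5, 9, 15] -> [4, 5, 5, 9, 15, 23]

Final sorted array: [4, 5, 5, 9, 15, 23]

The merge sort proceeds by recursively splitting the array and merging sorted halves.
After all merges, the sorted array is [4, 5, 5, 9, 15, 23].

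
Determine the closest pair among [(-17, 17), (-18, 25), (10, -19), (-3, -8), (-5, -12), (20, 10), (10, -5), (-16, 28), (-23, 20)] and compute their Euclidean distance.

Computing all pairwise distances among 9 points:

d((-17, 17), (-18, 25)) = 8.0623
d((-17, 17), (10, -19)) = 45.0
d((-17, 17), (-3, -8)) = 28.6531
d((-17, 17), (-5, -12)) = 31.3847
d((-17, 17), (20, 10)) = 37.6563
d((-17, 17), (10, -5)) = 34.8281
d((-17, 17), (-16, 28)) = 11.0454
d((-17, 17), (-23, 20)) = 6.7082
d((-18, 25), (10, -19)) = 52.1536
d((-18, 25), (-3, -8)) = 36.2491
d((-18, 25), (-5, -12)) = 39.2173
d((-18, 25), (20, 10)) = 40.8534
d((-18, 25), (10, -5)) = 41.0366
d((-18, 25), (-16, 28)) = 3.6056 <-- minimum
d((-18, 25), (-23, 20)) = 7.0711
d((10, -19), (-3, -8)) = 17.0294
d((10, -19), (-5, -12)) = 16.5529
d((10, -19), (20, 10)) = 30.6757
d((10, -19), (10, -5)) = 14.0
d((10, -19), (-16, 28)) = 53.7122
d((10, -19), (-23, 20)) = 51.0882
d((-3, -8), (-5, -12)) = 4.4721
d((-3, -8), (20, 10)) = 29.2062
d((-3, -8), (10, -5)) = 13.3417
d((-3, -8), (-16, 28)) = 38.2753
d((-3, -8), (-23, 20)) = 34.4093
d((-5, -12), (20, 10)) = 33.3017
d((-5, -12), (10, -5)) = 16.5529
d((-5, -12), (-16, 28)) = 41.4849
d((-5, -12), (-23, 20)) = 36.7151
d((20, 10), (10, -5)) = 18.0278
d((20, 10), (-16, 28)) = 40.2492
d((20, 10), (-23, 20)) = 44.1475
d((10, -5), (-16, 28)) = 42.0119
d((10, -5), (-23, 20)) = 41.4005
d((-16, 28), (-23, 20)) = 10.6301

Closest pair: (-18, 25) and (-16, 28) with distance 3.6056

The closest pair is (-18, 25) and (-16, 28) with Euclidean distance 3.6056. For 9 points, brute-force pairwise comparison is shown above. For large n, the divide-and-conquer algorithm (sort by x, recurse on halves, check the dividing strip) achieves O(n log n).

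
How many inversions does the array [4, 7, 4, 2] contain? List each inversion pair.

Finding inversions in [4, 7, 4, 2]:

(0, 3): arr[0]=4 > arr[3]=2
(1, 2): arr[1]=7 > arr[2]=4
(1, 3): arr[1]=7 > arr[3]=2
(2, 3): arr[2]=4 > arr[3]=2

Total inversions: 4

The array has 4 inversion(s): (0,3), (1,2), (1,3), (2,3). Each pair (i,j) satisfies i < j and arr[i] > arr[j].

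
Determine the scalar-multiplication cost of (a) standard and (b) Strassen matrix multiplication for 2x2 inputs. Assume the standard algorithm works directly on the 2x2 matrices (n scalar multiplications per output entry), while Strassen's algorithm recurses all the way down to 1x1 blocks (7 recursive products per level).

Matrix multiplication for 2x2 matrices:

Standard algorithm: 2^3 = 8 multiplications
Strassen's algorithm: 7^(log2(2)) = 7^1 = 7 multiplications
Savings: 8 - 7 = 1 multiplications

Standard: 8 multiplications (2^3). Strassen: 7 multiplications (7^1). Strassen reduces 8 recursive multiplications to 7 at each level.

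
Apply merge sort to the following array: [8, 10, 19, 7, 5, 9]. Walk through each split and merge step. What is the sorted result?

Merge sort trace:

Split: [8, 10, 19, 7, 5, 9] -> [8, 10, 19] and [7, 5, 9]
  Split: [8, 10, 19] -> [8] and [10, 19]
    Split: [10, 19] -> [10] and [19]
    Merge: [10] + [19] -> [10, 19]
  Merge: [8] + [10, 19] -> [8, 10, 19]
  Split: [7, 5, 9] -> [7] and [5, 9]
    Split: [5, 9] -> [5] and [9]
    Merge: [5] + [9] -> [5, 9]
  Merge: [7] + [5, 9] -> [5, 7, 9]
Merge: [8, 10, 19] + [5, 7, 9] -> [5, 7, 8, 9, 10, 19]

Final sorted array: [5, 7, 8, 9, 10, 19]

The merge sort proceeds by recursively splitting the array and merging sorted halves.
After all merges, the sorted array is [5, 7, 8, 9, 10, 19].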